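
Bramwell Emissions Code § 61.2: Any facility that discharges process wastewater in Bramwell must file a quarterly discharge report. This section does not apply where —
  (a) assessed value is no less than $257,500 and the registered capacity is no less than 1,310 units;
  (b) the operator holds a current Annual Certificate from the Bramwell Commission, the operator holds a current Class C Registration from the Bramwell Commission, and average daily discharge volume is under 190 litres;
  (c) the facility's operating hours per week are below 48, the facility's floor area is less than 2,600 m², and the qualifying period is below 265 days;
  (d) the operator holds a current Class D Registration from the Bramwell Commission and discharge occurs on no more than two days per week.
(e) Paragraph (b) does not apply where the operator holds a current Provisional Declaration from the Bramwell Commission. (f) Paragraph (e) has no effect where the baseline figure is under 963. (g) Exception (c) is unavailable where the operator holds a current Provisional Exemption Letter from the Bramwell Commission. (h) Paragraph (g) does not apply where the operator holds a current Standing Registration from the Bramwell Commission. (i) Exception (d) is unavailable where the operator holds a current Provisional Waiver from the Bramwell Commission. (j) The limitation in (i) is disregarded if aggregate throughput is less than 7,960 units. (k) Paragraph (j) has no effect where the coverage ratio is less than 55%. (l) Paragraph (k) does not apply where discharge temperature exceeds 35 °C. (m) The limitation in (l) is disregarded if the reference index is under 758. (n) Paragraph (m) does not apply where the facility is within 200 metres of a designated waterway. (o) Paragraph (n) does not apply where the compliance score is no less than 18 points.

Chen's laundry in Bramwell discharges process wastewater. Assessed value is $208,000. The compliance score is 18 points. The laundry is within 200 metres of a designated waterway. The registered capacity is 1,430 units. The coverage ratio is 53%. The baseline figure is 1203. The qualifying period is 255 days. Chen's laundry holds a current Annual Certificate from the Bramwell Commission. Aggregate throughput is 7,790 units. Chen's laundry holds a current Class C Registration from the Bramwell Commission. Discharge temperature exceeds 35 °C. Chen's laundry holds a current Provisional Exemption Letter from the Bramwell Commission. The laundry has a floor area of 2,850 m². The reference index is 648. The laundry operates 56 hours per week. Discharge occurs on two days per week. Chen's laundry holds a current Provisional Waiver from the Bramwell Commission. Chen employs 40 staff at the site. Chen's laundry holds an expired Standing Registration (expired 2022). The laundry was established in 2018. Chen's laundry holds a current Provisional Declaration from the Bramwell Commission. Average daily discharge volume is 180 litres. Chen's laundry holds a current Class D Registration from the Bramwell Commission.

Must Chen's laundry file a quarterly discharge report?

Exception (a) requires that assessed value is no less than $257,500; but assessed value is $208,000, short of $257,500, so (a) is unavailable.
Exception (b): a current Annual Certificate is held; a current Class C Registration is held; average daily discharge volume is 180 litres, under the 190 litres limit — every condition holds. But applying paragraphs (e)–(f): (e) is triggered — a current Provisional Declaration is held. (f), which would lift (e), does not operate here — the baseline figure is 1,203, not under 963. Exception (b) does not apply.
Exception (c) does not apply: the facility's operating hours per week are 56, not below 48.
Exception (d) is satisfied on its face — a current Class D Registration is held; discharge occurs on no more than two days per week. However, paragraphs (i)–(o) must be considered: (i) operates against (d): a current Provisional Waiver is held. (j) is engaged (aggregate throughput is 7,790 units, less than the 7,960 units limit), but is itself disapplied by (k): (k) operates against (j): the coverage ratio is 53%, less than the 55% limit. (l) would limit (k) — discharge temperature exceeds 35 °C — but (m) sets (l) aside: (m) applies — the reference index is 648, under the 758 limit. (n) would limit (m) — the laundry is within 200 m of a designated waterway — but (o) sets (n) aside: (o) is engaged — the compliance score is 18 points, meeting the 18 points threshold. (d) is therefore removed.
None of the exceptions is available; § 61.2 applies in full.

Yes — Chen's laundry must file a quarterly discharge report.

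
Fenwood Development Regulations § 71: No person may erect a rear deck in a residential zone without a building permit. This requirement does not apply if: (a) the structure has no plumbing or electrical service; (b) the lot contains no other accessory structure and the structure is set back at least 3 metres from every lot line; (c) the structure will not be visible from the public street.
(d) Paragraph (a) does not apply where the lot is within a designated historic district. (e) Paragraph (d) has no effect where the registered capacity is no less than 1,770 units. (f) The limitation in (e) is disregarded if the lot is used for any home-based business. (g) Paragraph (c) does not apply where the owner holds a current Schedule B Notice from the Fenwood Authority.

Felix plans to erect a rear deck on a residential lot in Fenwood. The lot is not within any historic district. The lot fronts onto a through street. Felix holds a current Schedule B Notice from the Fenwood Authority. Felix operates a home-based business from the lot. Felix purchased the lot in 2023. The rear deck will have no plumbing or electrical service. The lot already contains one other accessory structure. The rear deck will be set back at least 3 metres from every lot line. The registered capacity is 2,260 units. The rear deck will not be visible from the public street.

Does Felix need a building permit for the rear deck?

All of (a)'s requirements are met (there is no plumbing or electrical service). Under paragraphs (d)–(f): (d) is not triggered — the lot is not in a historic district. Exception (a) stands.
Exception (b) requires that the lot contains no other accessory structure; but the lot already has another accessory structure, so (b) is unavailable.
All of (c)'s requirements are met (the structure will not be visible from the street). But applying paragraph (g): (g) operates against (c): a current Schedule B Notice is held. So (c) is unavailable.

No — exception (a) applies; Felix does not need a building permit.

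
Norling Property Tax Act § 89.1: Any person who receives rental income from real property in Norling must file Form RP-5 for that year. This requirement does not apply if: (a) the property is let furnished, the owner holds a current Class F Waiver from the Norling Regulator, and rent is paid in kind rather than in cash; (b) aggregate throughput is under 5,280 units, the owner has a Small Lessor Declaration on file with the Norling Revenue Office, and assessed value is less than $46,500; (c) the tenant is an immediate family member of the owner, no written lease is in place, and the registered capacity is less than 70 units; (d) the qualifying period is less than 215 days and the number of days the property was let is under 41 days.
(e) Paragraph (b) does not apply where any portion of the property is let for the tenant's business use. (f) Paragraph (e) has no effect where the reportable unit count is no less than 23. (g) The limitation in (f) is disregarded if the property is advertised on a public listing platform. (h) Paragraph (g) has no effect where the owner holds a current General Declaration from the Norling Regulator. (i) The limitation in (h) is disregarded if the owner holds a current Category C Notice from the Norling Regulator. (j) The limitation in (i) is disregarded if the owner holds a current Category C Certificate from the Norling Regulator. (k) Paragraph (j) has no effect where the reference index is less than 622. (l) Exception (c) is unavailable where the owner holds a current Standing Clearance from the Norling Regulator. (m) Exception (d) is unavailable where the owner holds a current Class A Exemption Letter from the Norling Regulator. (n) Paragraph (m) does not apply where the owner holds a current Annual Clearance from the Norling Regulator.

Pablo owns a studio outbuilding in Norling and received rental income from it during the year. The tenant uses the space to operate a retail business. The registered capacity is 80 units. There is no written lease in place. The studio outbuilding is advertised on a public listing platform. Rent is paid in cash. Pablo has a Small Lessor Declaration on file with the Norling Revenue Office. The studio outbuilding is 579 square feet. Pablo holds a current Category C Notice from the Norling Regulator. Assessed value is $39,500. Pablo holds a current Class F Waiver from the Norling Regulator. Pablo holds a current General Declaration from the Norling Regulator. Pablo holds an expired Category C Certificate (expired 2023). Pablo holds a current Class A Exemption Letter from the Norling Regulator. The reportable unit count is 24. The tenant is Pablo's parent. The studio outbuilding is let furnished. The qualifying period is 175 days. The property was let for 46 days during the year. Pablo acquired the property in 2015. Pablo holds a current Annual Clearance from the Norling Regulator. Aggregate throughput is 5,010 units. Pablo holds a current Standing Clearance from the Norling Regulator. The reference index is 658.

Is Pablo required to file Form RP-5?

Yes — Pablo must file Form RP-5.

Exception (a) requires that rent is paid in kind rather than in cash; but rent is paid in cash, so (a) is unavailable.
All of (b)'s requirements are met (aggregate throughput is 5,010 units, under the 5,280 units limit; a Small Lessor Declaration is on file; assessed value is $39,500, less than the $46,500 limit). But applying paragraphs (e)–(k): (e) applies — the space is let for business use. (f) would limit (e) — the reportable unit count is 24, meeting the 23 threshold — but (g) sets (f) aside: (g) is engaged — the property is publicly advertised. (h) would limit (g) — a current General Declaration is held — but (i) sets (h) aside: (i) operates against (h): a current Category C Notice is held. (j), which would lift (i), is not engaged — no current Category C Certificate is held. (b) is therefore removed.
Exception (c) fails — the registered capacity is 80 units, not less than 70 units.
Exception (d) fails — the number of days the property was let is 46 days, not under 41 days.
Every exception is unavailable, so the rule governs.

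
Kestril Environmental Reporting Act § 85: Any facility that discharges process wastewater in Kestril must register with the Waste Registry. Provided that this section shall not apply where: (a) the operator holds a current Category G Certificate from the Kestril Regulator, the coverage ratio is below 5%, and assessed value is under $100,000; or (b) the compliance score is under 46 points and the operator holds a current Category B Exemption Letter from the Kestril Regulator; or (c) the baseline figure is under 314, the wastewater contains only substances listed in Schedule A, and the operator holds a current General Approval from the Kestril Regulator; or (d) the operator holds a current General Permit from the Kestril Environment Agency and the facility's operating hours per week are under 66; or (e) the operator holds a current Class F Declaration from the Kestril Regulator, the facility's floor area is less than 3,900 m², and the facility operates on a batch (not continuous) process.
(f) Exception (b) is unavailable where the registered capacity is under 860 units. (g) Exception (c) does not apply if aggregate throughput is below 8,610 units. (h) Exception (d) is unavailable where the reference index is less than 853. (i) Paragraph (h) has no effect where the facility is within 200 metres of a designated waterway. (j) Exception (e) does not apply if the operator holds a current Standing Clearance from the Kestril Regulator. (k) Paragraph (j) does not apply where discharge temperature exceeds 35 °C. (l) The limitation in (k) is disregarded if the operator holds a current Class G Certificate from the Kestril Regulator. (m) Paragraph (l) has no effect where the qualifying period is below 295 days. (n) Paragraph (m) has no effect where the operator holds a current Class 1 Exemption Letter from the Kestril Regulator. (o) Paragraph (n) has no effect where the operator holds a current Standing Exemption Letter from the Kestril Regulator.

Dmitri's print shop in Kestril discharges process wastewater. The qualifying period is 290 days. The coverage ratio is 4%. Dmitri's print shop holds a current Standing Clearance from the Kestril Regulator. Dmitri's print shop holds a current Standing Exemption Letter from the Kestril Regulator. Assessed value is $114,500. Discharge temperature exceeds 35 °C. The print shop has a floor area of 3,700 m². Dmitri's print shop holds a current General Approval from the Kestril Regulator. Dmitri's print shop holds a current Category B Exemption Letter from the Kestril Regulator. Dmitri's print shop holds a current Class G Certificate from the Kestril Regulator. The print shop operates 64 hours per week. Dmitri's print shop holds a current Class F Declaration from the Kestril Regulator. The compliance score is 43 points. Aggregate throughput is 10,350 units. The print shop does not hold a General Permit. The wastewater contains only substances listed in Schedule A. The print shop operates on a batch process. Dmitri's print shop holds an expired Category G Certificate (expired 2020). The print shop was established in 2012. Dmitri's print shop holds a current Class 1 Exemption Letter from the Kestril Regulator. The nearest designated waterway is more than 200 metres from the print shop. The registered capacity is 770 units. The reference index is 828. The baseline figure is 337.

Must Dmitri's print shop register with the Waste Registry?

Exception (a) fails — there is no Category G Certificate in force.
Exception (b)'s conditions are all satisfied: the compliance score is 43 points, under the 46 points limit; a current Category B Exemption Letter is held. However, paragraph (f) must be considered: (f) operates — the registered capacity is 770 units, under the 860 units limit. Exception (b) does not apply.
Exception (c) fails — the baseline figure is 337, not under 314.
Exception (d) does not apply: no General Permit is held.
Exception (e): a current Class F Declaration is held; the facility's floor area is 3,700 m², less than the 3,900 m² limit; the facility operates on a batch process — every condition holds. Considering the limiting provisions: (j) is triggered (a current Standing Clearance is held), but is set aside by (k): (k) operates — discharge temperature exceeds 35 °C. (l) would limit (k) — a current Class G Certificate is held — but (m) sets (l) aside: (m) operates — the qualifying period is 290 days, below the 295 days limit. (n) would limit (m) — a current Class 1 Exemption Letter is held — but (o) sets (n) aside: (o) operates against (n): a current Standing Exemption Letter is held. So (e) applies.

No — exception (e) applies; Dmitri's print shop is not required to register with the Waste Registry.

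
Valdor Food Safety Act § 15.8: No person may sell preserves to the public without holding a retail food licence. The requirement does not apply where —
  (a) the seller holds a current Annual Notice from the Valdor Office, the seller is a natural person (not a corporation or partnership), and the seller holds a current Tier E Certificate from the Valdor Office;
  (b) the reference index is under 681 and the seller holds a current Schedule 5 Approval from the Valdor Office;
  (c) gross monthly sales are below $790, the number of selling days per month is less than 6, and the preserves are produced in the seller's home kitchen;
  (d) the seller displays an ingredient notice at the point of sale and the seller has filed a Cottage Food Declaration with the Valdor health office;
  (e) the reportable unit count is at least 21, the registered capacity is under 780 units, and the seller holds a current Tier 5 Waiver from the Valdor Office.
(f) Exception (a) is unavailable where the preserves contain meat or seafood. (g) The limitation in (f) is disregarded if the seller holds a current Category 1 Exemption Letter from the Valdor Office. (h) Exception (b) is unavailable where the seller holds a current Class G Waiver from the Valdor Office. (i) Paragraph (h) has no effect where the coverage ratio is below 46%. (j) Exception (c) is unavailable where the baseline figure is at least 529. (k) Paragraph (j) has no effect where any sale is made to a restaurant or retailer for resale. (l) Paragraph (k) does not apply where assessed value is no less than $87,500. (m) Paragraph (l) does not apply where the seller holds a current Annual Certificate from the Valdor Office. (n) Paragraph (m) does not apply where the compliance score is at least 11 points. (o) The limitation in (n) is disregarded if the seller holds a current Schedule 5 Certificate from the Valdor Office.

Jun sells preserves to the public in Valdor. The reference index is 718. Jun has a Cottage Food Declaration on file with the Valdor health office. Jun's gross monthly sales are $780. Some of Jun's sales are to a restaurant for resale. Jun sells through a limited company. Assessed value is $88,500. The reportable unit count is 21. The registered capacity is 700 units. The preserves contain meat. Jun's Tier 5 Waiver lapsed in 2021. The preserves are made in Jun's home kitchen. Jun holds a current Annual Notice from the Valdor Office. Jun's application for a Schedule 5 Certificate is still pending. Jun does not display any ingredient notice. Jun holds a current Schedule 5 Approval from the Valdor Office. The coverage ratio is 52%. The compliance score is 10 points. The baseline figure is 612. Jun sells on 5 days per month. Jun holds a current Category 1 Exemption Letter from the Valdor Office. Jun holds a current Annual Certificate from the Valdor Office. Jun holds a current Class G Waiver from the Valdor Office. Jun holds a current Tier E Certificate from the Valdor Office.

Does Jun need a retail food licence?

No — exception (c) applies; Jun is not required to hold a retail food licence.

Exception (a) does not apply: the seller operates through a limited company.
Exception (b) fails — the reference index is 718, not under 681.
All of (c)'s requirements are met (gross monthly sales are $780, below the $790 limit; the number of selling days per month is 5, less than the 6 limit; the preserves are home-kitchen produced). As to paragraphs (j)–(o): (j) is triggered (the baseline figure is 612, meeting the 529 threshold), but is overridden by (k): (k) applies — some sales are to a restaurant for resale. (l) is triggered (assessed value is $88,500, meeting the $87,500 threshold), but is set aside by (m): (m) operates against (l): a current Annual Certificate is held. (n), which would lift (m), is inapplicable — the compliance score is 10 points, short of 11 points. Exception (c) stands.
Exception (d) requires that the seller displays an ingredient notice at the point of sale; but no ingredient notice is displayed, so (d) is unavailable.
Exception (e) does not apply: no current Tier 5 Waiver is held.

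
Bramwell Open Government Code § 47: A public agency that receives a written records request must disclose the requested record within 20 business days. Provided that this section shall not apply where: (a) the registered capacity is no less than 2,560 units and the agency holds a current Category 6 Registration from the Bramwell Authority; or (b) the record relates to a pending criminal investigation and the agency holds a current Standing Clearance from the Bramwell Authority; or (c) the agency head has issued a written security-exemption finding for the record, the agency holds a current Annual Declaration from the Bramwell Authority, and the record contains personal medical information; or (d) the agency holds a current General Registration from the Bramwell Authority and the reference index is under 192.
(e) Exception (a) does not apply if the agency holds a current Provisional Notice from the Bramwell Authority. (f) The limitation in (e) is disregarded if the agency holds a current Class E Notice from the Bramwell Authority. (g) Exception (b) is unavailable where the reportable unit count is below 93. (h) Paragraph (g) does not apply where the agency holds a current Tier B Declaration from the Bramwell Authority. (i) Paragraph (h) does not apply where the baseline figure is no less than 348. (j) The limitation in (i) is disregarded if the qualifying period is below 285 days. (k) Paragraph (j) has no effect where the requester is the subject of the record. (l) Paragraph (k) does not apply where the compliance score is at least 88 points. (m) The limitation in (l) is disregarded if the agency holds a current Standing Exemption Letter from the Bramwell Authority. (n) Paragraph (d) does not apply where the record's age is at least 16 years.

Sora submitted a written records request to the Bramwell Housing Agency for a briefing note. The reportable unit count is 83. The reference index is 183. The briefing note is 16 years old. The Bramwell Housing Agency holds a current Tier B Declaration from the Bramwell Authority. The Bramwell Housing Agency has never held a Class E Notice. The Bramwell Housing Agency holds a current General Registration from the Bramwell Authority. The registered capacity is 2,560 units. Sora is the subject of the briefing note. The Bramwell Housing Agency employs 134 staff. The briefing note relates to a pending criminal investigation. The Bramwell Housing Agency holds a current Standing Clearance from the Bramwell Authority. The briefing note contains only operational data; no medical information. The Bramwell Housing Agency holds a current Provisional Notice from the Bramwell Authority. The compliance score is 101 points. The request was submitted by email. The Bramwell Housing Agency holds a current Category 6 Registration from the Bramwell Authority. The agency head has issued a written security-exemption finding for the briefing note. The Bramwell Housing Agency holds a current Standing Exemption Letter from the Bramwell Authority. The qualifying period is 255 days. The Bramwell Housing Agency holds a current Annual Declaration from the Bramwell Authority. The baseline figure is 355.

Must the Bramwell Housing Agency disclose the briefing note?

Exception (a)'s conditions are all satisfied: the registered capacity is 2,560 units, meeting the 2,560 units threshold; a current Category 6 Registration is held. However, paragraphs (e)–(f) must be considered: (e) is engaged — a current Provisional Notice is held. (f), which would lift (e), is inapplicable — there is no Class E Notice in force. So (a) is unavailable.
Exception (b): the briefing note relates to a pending investigation; a current Standing Clearance is held — every condition holds. However, paragraphs (g)–(m) must be considered: (g) operates against (b): the reportable unit count is 83, below the 93 limit. (h) is engaged (a current Tier B Declaration is held), but is overridden by (i): (i) operates against (h): the baseline figure is 355, meeting the 348 threshold. (j) would limit (i) — the qualifying period is 255 days, below the 285 days limit — but (k) sets (j) aside: (k) operates — Sora is the subject of the briefing note. (l) is triggered (the compliance score is 101 points, meeting the 88 points threshold), but yields to (m): (m) operates against (l): a current Standing Exemption Letter is held. Exception (b) does not apply.
Exception (c) does not apply: the briefing note contains only operational data.
All of (d)'s requirements are met (a current General Registration is held; the reference index is 183, under the 192 limit). But: (n) operates against (d): the record's age is 16 years, meeting the 16 years threshold. So (d) is unavailable.
No exception applies. The general rule governs.

Yes — the Bramwell Housing Agency must disclose the briefing note.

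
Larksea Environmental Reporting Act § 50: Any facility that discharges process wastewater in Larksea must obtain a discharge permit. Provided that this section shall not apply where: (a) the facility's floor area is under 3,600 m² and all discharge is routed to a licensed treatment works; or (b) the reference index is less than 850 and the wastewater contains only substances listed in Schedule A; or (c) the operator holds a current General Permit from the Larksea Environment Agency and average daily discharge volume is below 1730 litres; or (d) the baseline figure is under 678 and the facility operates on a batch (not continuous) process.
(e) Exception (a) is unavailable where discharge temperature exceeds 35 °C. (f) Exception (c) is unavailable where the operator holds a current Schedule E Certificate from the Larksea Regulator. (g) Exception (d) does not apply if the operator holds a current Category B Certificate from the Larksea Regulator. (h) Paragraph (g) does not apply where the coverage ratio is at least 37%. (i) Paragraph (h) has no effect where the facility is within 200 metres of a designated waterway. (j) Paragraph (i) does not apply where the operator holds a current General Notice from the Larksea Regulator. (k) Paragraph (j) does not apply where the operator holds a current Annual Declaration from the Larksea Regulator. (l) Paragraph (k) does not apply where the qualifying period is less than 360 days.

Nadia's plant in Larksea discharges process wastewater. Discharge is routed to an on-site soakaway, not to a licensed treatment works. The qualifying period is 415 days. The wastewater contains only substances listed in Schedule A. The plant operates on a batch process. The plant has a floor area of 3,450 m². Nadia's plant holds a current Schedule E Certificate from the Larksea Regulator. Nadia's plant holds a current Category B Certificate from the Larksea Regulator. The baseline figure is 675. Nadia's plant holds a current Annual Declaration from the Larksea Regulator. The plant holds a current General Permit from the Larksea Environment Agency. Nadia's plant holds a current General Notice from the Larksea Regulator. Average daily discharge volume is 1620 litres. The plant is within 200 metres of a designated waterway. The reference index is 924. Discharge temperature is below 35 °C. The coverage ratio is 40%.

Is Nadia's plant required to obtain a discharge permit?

Exception (a) fails — discharge is not routed to a licensed treatment works.
Exception (b) does not apply: the reference index is 924, not less than 850.
Exception (c): a current General Permit is held; average daily discharge volume is 1620 litres, below the 1730 litres limit — every condition holds. But applying paragraph (f): (f) applies — a current Schedule E Certificate is held. (c) is therefore removed.
Exception (d): the baseline figure is 675, under the 678 limit; the facility operates on a batch process — every condition holds. Turning to paragraphs (g)–(l): (g) is triggered — a current Category B Certificate is held. (h) would limit (g) — the coverage ratio is 40%, meeting the 37% threshold — but (i) sets (h) aside: (i) operates against (h): the plant is within 200 m of a designated waterway. (j) would limit (i) — a current General Notice is held — but (k) sets (j) aside: (k) is engaged — a current Annual Declaration is held. (l) is inapplicable (the qualifying period is 415 days, not less than 360 days), so (k) stands. Exception (d) does not apply.
No exception is made out. Nadia's plant falls within the general rule.

Yes — Nadia's plant must obtain a discharge permit.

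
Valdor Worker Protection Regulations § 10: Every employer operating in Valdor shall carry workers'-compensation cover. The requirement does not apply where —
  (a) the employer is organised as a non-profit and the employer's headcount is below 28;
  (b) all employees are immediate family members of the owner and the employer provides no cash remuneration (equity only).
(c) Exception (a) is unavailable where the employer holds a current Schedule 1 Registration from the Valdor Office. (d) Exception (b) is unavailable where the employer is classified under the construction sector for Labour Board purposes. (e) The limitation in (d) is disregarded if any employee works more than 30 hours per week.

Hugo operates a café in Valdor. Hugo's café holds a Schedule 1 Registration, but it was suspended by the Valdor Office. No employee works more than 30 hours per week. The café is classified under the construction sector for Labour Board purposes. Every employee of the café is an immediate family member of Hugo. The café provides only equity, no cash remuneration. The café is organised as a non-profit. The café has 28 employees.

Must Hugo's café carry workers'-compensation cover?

Yes — Hugo's café must carry workers'-compensation cover.

Exception (a) fails — the employer's headcount is 28, not below 28.
Exception (b): every employee is an immediate family member; remuneration is equity-only — every condition holds. But: (d) operates against (b): the café is classified under the construction sector. (e) is not triggered (no employee exceeds 30 hours/week), so (d) stands. Exception (b) does not apply.
Every exception is unavailable, so the rule governs.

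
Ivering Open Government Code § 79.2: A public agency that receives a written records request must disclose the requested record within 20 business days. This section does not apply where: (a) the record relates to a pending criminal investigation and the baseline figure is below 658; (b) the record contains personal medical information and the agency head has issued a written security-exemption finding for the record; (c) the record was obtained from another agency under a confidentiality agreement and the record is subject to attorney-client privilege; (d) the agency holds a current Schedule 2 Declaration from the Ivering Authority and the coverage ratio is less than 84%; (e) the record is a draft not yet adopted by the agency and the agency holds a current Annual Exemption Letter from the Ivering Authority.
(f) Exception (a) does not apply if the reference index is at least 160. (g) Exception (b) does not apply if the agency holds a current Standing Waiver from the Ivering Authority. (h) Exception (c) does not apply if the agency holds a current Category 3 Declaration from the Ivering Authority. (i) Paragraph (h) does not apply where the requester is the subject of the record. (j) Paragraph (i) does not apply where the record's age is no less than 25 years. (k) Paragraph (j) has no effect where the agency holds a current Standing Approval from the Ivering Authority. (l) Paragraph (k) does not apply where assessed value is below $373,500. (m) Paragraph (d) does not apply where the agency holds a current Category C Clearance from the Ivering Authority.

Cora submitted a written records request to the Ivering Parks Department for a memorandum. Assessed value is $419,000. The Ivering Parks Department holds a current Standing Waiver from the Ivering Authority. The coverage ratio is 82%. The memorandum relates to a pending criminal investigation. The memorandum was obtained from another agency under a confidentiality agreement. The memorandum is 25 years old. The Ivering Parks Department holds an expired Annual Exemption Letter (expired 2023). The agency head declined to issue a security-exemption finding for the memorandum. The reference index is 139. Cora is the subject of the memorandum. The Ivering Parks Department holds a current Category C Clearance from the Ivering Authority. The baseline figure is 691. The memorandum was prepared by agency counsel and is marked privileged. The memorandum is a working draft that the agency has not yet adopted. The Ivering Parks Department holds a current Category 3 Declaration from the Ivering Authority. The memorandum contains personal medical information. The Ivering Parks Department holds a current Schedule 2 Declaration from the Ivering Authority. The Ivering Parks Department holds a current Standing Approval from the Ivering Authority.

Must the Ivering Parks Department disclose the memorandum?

No — exception (c) applies; the Ivering Parks Department is not required to disclose the memorandum.

Exception (a) does not apply: the baseline figure is 691, not below 658.
Exception (b) fails — the agency head declined to issue a security-exemption finding.
Exception (c)'s conditions are all satisfied: the memorandum was obtained under a confidentiality agreement; the memorandum is privileged. As to paragraphs (h)–(l): (h) would limit (c) — a current Category 3 Declaration is held — but (i) sets (h) aside: (i) operates against (h): Cora is the subject of the memorandum. (j) operates (the record's age is 25 years, meeting the 25 years threshold), but yields to (k): (k) operates against (j): a current Standing Approval is held. (l) is not triggered (assessed value is $419,000, not below $373,500), so (k) stands. (c) remains available.
Exception (d)'s conditions are all satisfied: a current Schedule 2 Declaration is held; the coverage ratio is 82%, less than the 84% limit. Turning to paragraph (m): (m) applies — a current Category C Clearance is held. (d) is therefore removed.
Exception (e) does not apply: no current Annual Exemption Letter is held.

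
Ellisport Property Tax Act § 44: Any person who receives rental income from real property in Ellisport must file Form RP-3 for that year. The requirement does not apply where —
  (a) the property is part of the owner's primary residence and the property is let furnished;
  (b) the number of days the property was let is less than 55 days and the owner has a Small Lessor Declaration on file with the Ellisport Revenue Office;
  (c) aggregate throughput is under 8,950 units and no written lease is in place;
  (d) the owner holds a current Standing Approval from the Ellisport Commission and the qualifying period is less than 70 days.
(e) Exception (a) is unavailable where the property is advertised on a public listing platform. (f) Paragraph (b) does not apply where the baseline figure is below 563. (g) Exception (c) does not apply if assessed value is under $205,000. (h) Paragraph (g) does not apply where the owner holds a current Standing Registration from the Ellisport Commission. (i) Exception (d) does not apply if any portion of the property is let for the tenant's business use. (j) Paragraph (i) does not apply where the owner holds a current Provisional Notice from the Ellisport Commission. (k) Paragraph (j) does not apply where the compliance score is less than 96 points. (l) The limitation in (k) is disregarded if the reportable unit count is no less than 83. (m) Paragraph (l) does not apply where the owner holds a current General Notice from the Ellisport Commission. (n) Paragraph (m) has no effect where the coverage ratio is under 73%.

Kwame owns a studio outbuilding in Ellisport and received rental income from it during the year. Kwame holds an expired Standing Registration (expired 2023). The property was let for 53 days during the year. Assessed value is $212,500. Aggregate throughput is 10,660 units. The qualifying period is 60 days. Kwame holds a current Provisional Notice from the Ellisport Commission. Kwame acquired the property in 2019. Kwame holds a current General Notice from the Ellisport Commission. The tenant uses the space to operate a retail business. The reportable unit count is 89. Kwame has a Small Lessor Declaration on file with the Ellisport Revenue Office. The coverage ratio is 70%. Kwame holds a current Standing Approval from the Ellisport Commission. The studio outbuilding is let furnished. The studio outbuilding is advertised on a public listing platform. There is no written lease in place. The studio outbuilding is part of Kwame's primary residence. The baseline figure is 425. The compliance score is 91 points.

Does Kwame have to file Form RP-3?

Exception (a) is satisfied on its face — the studio outbuilding is part of the primary residence; the property is let furnished. Turning to paragraph (e): (e) operates against (a): the property is publicly advertised. Exception (a) does not apply.
All of (b)'s requirements are met (the number of days the property was let is 53 days, less than the 55 days limit; a Small Lessor Declaration is on file). However, paragraph (f) must be considered: (f) applies — the baseline figure is 425, below the 563 limit. (b) is therefore removed.
Exception (c) does not apply: aggregate throughput is 10,660 units, not under 8,950 units.
All of (d)'s requirements are met (a current Standing Approval is held; the qualifying period is 60 days, less than the 70 days limit). Under paragraphs (i)–(n): (i) operates (the space is let for business use), but is itself disapplied by (j): (j) operates against (i): a current Provisional Notice is held. (k) would limit (j) — the compliance score is 91 points, less than the 96 points limit — but (l) sets (k) aside: (l) operates — the reportable unit count is 89, meeting the 83 threshold. (m) would limit (l) — a current General Notice is held — but (n) sets (m) aside: (n) operates against (m): the coverage ratio is 70%, under the 73% limit. Exception (d) stands.

No — exception (d) applies; Kwame is not required to file Form RP-3.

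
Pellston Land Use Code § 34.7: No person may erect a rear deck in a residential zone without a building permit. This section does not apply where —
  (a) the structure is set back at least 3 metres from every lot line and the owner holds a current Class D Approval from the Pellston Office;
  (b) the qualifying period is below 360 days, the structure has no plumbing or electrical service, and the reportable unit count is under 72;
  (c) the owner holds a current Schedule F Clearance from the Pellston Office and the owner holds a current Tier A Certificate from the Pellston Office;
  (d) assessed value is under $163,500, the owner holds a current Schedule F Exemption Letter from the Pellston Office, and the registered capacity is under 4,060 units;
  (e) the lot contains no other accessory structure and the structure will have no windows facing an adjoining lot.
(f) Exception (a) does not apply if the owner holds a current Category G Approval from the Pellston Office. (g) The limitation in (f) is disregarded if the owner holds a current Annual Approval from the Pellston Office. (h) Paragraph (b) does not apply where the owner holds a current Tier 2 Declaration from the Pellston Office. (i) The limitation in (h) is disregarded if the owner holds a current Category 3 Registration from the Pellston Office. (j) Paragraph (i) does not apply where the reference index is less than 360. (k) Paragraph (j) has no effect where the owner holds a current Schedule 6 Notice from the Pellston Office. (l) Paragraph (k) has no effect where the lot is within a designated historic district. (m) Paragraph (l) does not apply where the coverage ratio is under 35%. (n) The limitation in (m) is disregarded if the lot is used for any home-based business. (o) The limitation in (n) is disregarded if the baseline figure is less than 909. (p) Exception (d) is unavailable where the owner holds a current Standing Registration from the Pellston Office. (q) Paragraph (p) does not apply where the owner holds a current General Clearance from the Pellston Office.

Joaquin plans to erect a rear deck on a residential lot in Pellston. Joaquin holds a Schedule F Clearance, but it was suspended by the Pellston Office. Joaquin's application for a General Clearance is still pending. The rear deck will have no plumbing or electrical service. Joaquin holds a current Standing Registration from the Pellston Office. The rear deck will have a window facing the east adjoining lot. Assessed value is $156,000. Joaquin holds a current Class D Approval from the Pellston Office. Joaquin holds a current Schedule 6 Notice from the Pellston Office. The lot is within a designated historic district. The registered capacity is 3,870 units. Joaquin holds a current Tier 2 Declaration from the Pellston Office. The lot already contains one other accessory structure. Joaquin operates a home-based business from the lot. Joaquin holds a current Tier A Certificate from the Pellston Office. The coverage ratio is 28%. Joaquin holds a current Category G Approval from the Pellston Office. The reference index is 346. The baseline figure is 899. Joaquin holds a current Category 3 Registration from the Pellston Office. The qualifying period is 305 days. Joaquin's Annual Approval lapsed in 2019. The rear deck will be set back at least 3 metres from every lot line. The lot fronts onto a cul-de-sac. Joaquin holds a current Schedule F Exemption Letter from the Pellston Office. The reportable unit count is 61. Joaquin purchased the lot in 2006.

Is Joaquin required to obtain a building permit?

Exception (a)'s conditions are all satisfied: the setback is at least 3 m on every side; a current Class D Approval is held. Turning to paragraphs (f)–(g): (f) operates — a current Category G Approval is held. (g), which would lift (f), does not operate here — no current Annual Approval is held. So (a) is unavailable.
Exception (b)'s conditions are all satisfied: the qualifying period is 305 days, below the 360 days limit; there is no plumbing or electrical service; the reportable unit count is 61, under the 72 limit. Under paragraphs (h)–(o): (h) would limit (b) — a current Tier 2 Declaration is held — but (i) sets (h) aside: (i) operates against (h): a current Category 3 Registration is held. (j) would limit (i) — the reference index is 346, less than the 360 limit — but (k) sets (j) aside: (k) operates against (j): a current Schedule 6 Notice is held. (l) operates (the lot is in a historic district), but is set aside by (m): (m) operates against (l): the coverage ratio is 28%, under the 35% limit. (n) would limit (m) — a home-based business operates on the lot — but (o) sets (n) aside: (o) operates against (n): the baseline figure is 899, less than the 909 limit. (b) remains available.
Exception (c) fails — no current Schedule F Clearance is held.
All of (d)'s requirements are met (assessed value is $156,000, under the $163,500 limit; a current Schedule F Exemption Letter is held; the registered capacity is 3,870 units, under the 4,060 units limit). However, paragraphs (p)–(q) must be considered: (p) is engaged — a current Standing Registration is held. (q) is not engaged (no current General Clearance is held), so (p) stands. So (d) is unavailable.
Exception (e) does not apply: the lot already has another accessory structure.

No — exception (b) applies; Joaquin does not need a building permit.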